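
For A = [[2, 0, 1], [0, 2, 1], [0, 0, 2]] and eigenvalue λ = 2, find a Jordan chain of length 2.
We seek v_1 ∈ ker((A - 2I)^2) \ ker(A - 2I), then set v_{i+1} = (A - 2I) v_i.

One such chain is v_1 = [[2, 1, 1]]^T, v_2 = [[1, 1, 0]]^T. Check: (A - 2I) v_2 = [[0, 0, 0]]^T = 0.

v_1 = [[2, 1, 1]]^T, v_2 = [[1, 1, 0]]^T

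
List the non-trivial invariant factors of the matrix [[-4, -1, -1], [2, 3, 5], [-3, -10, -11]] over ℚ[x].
(x + 4)^3

The Jordan structure of A has elementary divisors (x + 4)^3. Arranging the block sizes at each eigenvalue in decreasing order and taking row products gives the invariant factors.

Invariant factors (smallest first, each dividing the next): (x + 4)^3.

Check: the last factor (x + 4)^3 is the minimal polynomial, and the product (x + 4)^3 is the characteristic polynomial.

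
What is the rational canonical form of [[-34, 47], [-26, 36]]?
R = [[0, 2], [1, 2]]

The invariant factors of A (the non-unit diagonal entries of the Smith normal form of xI - A over ℚ[x]) are x^2 - 2x - 2, each dividing the next. The characteristic polynomial is their product, x^2 - 2x - 2.

The rational canonical form is the block-diagonal matrix of companion matrices C(f_i):
R = [[0, 2], [1, 2]].

Note the characteristic polynomial does not split into linear factors over ℚ, so A has no Jordan form over ℚ; the rational canonical form exists over any field.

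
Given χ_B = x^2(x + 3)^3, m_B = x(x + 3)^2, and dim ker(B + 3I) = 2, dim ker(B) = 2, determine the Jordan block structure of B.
λ = -3: algebraic multiplicity 3 (exponent in χ_B), largest block size 2 (exponent in m_B), 2 blocks (geometric multiplicity). These force block sizes [2, 1].
λ = 0: algebraic multiplicity 2 (exponent in χ_B), largest block size 1 (exponent in m_B), 2 blocks (geometric multiplicity). These force block sizes [1, 1].

Jordan blocks: (-3, 2), (-3, 1), (0, 1), (0, 1)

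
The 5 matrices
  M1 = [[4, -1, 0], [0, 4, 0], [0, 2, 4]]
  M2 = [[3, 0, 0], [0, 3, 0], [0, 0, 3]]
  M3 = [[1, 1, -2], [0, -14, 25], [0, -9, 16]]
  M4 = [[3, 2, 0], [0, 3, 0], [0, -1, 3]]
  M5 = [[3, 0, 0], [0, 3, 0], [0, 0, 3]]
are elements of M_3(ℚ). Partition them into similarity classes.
4 classes: {M1}, {M2, M5}, {M3}, {M4}

Characteristic polynomials: χ_{M1} = (x - 4)^3, χ_{M2} = (x - 3)^3, χ_{M3} = (x - 1)^3, χ_{M4} = (x - 3)^3, χ_{M5} = (x - 3)^3.

{M1}: invariant factors x - 4, (x - 4)^2.

{M2, M5}: invariant factors x - 3, x - 3, x - 3.

{M3}: invariant factors (x - 1)^3.

{M4}: invariant factors x - 3, (x - 3)^2.

Matrices are similar if and only if their invariant-factor lists agree; the partition into similarity classes is {M1}, {M2, M5}, {M3}, {M4}.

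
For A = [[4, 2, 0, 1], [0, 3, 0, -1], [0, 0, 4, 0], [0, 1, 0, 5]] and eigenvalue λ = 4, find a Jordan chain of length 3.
v_1 = [[-1, 0, 1, -1]]^T, v_2 = [[-1, 1, 0, -1]]^T, v_3 = [[1, 0, 0, 0]]^T

We seek v_1 ∈ ker((A - 4I)^3) \ ker((A - 4I)^2), then set v_{i+1} = (A - 4I) v_i.

One such chain is v_1 = [[-1, 0, 1, -1]]^T, v_2 = [[-1, 1, 0, -1]]^T, v_3 = [[1, 0, 0, 0]]^T. Check: (A - 4I) v_3 = [[0, 0, 0, 0]]^T = 0.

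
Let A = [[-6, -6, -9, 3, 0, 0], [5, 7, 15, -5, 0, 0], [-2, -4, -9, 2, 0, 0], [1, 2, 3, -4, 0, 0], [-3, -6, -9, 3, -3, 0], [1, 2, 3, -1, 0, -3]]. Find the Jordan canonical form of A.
J = [[-3, 1, 0, 0, 0, 0], [0, -3, 0, 0, 0, 0], [0, 0, -3, 0, 0, 0], [0, 0, 0, -3, 0, 0], [0, 0, 0, 0, -3, 0], [0, 0, 0, 0, 0, -3]]

The characteristic polynomial is det(xI - A) = (x + 3)^6, so the eigenvalues are -3 (algebraic multiplicity 6).

For λ = -3: rank(A + 3I) = 1, rank((A + 3I)^2) = 0. The eigenspace has dimension 6 - 1 = 5, so there are 5 Jordan blocks; the rank sequence gives block sizes [2, 1, 1, 1, 1].

Assembling the blocks gives the Jordan form J above.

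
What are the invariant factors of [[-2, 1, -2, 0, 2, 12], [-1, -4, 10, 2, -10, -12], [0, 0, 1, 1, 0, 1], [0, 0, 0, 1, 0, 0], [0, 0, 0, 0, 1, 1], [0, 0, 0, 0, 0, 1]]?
The Jordan structure of A has elementary divisors (x + 3)^2, (x - 1)^2, (x - 1)^2. Arranging the block sizes at each eigenvalue in decreasing order and taking row products gives the invariant factors.

Invariant factors (smallest first, each dividing the next): (x - 1)^2, (x - 1)^2(x + 3)^2.

Check: the last factor (x - 1)^2(x + 3)^2 is the minimal polynomial, and the product (x - 1)^4(x + 3)^2 is the characteristic polynomial.

(x - 1)^2, (x - 1)^2(x + 3)^2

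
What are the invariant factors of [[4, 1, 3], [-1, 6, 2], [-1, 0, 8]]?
The Jordan structure of A has elementary divisors (x - 6)^3. Arranging the block sizes at each eigenvalue in decreasing order and taking row products gives the invariant factors.

Invariant factors (smallest first, each dividing the next): (x - 6)^3.

Check: the last factor (x - 6)^3 is the minimal polynomial, and the product (x - 6)^3 is the characteristic polynomial.

(x - 6)^3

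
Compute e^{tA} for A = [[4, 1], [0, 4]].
A has Jordan form J = [[4, 1], [0, 4]] with A = PJP^{-1}, so e^{tA} = P e^{tJ} P^{-1}.

For a Jordan block J_k(λ), e^{tJ_k(λ)} = e^{λt} · (I + tN + t^2 N^2/2! + ... + t^{k-1} N^{k-1}/(k-1)!) where N is the nilpotent superdiagonal part.

Assembling the blocks and conjugating back gives the entries of e^{tA} as shown above.

e^{tA} = [[e^{4*t}, t*e^{4*t}], [0, e^{4*t}]]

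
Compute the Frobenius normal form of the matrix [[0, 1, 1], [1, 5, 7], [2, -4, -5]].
The invariant factors of A (the non-unit diagonal entries of the Smith normal form of xI - A over ℚ[x]) are x^3 - 5, each dividing the next. The characteristic polynomial is their product, x^3 - 5.

The rational canonical form is the block-diagonal matrix of companion matrices C(f_i):
R = [[0, 0, 5], [1, 0, 0], [0, 1, 0]].

Note the characteristic polynomial does not split into linear factors over ℚ, so A has no Jordan form over ℚ; the rational canonical form exists over any field.

R = [[0, 0, 5], [1, 0, 0], [0, 1, 0]]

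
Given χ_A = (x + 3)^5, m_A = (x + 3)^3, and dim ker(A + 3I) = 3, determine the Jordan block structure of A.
Jordan blocks: (-3, 3), (-3, 1), (-3, 1)

λ = -3: algebraic multiplicity 5 (exponent in χ_A), largest block size 3 (exponent in m_A), 3 blocks (geometric multiplicity). These force block sizes [3, 1, 1].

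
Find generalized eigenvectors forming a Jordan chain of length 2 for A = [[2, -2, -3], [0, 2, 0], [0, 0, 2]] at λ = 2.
v_1 = [[-3, -2, 1]]^T, v_2 = [[1, 0, 0]]^T

We seek v_1 ∈ ker((A - 2I)^2) \ ker(A - 2I), then set v_{i+1} = (A - 2I) v_i.

One such chain is v_1 = [[-3, -2, 1]]^T, v_2 = [[1, 0, 0]]^T. Check: (A - 2I) v_2 = [[0, 0, 0]]^T = 0.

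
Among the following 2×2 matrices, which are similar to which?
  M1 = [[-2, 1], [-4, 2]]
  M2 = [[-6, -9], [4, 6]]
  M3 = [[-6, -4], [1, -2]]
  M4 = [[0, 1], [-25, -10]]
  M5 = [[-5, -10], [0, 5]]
4 classes: {M1, M2}, {M3}, {M4}, {M5}

Characteristic polynomials: χ_{M1} = x^2, χ_{M2} = x^2, χ_{M3} = (x + 4)^2, χ_{M4} = (x + 5)^2, χ_{M5} = (x - 5)(x + 5).

{M1, M2}: invariant factors x^2.

{M3}: invariant factors (x + 4)^2.

{M4}: invariant factors (x + 5)^2.

{M5}: invariant factors (x - 5)(x + 5).

Matrices are similar if and only if their invariant-factor lists agree; the partition into similarity classes is {M1, M2}, {M3}, {M4}, {M5}.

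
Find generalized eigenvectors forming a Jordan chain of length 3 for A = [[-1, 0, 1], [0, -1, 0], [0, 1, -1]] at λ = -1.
v_1 = [[-2, 1, 1]]^T, v_2 = [[1, 0, 1]]^T, v_3 = [[1, 0, 0]]^T

We seek v_1 ∈ ker((A + I)^3) \ ker((A + I)^2), then set v_{i+1} = (A + I) v_i.

One such chain is v_1 = [[-2, 1, 1]]^T, v_2 = [[1, 0, 1]]^T, v_3 = [[1, 0, 0]]^T. Check: (A + I) v_3 = [[0, 0, 0]]^T = 0.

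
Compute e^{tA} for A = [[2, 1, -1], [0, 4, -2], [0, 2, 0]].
e^{tA} = [[e^{2*t}, t*e^{2*t}, -t*e^{2*t}], [0, (2*t + 1)*e^{2*t}, -2*t*e^{2*t}], [0, 2*t*e^{2*t}, (1 - 2*t)*e^{2*t}]]

A has Jordan form J = [[2, 1, 0], [0, 2, 0], [0, 0, 2]] with A = PJP^{-1}, so e^{tA} = P e^{tJ} P^{-1}.

For a Jordan block J_k(λ), e^{tJ_k(λ)} = e^{λt} · (I + tN + t^2 N^2/2! + ... + t^{k-1} N^{k-1}/(k-1)!) where N is the nilpotent superdiagonal part.

Assembling the blocks and conjugating back gives the entries of e^{tA} as shown above.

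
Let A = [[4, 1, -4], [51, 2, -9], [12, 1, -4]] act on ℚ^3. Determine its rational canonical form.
The invariant factors of A (the non-unit diagonal entries of the Smith normal form of xI - A over ℚ[x]) are (x - 4)(x^2 + 2x - 2), each dividing the next. The characteristic polynomial is their product, (x - 4)(x^2 + 2x - 2).

The rational canonical form is the block-diagonal matrix of companion matrices C(f_i):
R = [[0, 0, -8], [1, 0, 10], [0, 1, 2]].

Note the characteristic polynomial does not split into linear factors over ℚ, so A has no Jordan form over ℚ; the rational canonical form exists over any field.

R = [[0, 0, -8], [1, 0, 10], [0, 1, 2]]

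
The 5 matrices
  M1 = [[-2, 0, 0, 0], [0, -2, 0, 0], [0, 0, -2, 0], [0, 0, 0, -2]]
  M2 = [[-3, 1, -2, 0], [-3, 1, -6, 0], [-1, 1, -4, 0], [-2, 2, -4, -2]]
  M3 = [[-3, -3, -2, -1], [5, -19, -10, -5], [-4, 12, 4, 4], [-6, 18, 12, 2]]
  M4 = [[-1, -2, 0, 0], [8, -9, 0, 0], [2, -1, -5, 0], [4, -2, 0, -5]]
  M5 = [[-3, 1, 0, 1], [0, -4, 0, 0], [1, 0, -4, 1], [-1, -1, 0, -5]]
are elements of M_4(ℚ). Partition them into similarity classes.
5 classes: {M1}, {M2}, {M3}, {M4}, {M5}

Characteristic polynomials: χ_{M1} = (x + 2)^4, χ_{M2} = (x + 2)^4, χ_{M3} = (x + 4)^4, χ_{M4} = (x + 5)^4, χ_{M5} = (x + 4)^4.

{M1}: invariant factors x + 2, x + 2, x + 2, x + 2.

{M2}: invariant factors x + 2, x + 2, (x + 2)^2.

{M3}: invariant factors x + 4, x + 4, (x + 4)^2.

{M4}: invariant factors x + 5, x + 5, (x + 5)^2.

{M5}: invariant factors (x + 4)^2, (x + 4)^2.

Matrices are similar if and only if their invariant-factor lists agree; the partition into similarity classes is {M1}, {M2}, {M3}, {M4}, {M5}.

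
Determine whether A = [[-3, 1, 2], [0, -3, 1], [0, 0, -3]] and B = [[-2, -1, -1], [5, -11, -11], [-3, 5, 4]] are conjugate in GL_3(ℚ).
Yes.

Two matrices over a field are similar if and only if they have the same invariant factors.

Both A and B have characteristic polynomial (x + 3)^3 and minimal polynomial (x + 3)^3. Computing further, both have invariant factors (x + 3)^3. Hence A and B are similar.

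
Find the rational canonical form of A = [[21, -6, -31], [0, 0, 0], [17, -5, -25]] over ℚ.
R = [[0, 0, 0], [1, 0, -2], [0, 1, -4]]

The invariant factors of A (the non-unit diagonal entries of the Smith normal form of xI - A over ℚ[x]) are x(x^2 + 4x + 2), each dividing the next. The characteristic polynomial is their product, x(x^2 + 4x + 2).

The rational canonical form is the block-diagonal matrix of companion matrices C(f_i):
R = [[0, 0, 0], [1, 0, -2], [0, 1, -4]].

Note the characteristic polynomial does not split into linear factors over ℚ, so A has no Jordan form over ℚ; the rational canonical form exists over any field.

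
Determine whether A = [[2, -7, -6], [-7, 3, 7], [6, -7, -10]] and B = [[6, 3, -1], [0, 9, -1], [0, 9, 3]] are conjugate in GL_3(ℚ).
trace(A) = -5 but trace(B) = 18. The trace is a similarity invariant, so A and B are not similar.

No.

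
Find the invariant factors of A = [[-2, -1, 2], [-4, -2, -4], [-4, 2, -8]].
The Jordan structure of A has elementary divisors (x + 4)^2, (x + 4). Arranging the block sizes at each eigenvalue in decreasing order and taking row products gives the invariant factors.

Invariant factors (smallest first, each dividing the next): x + 4, (x + 4)^2.

Check: the last factor (x + 4)^2 is the minimal polynomial, and the product (x + 4)^3 is the characteristic polynomial.

x + 4, (x + 4)^2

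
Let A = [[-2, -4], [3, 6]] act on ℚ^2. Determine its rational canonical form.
The invariant factors of A (the non-unit diagonal entries of the Smith normal form of xI - A over ℚ[x]) are x(x - 4), each dividing the next. The characteristic polynomial is their product, x(x - 4).

The rational canonical form is the block-diagonal matrix of companion matrices C(f_i):
R = [[0, 0], [1, 4]].

R = [[0, 0], [1, 4]]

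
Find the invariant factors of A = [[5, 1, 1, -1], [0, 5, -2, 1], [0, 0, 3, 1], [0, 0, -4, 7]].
(x - 5)^2, (x - 5)^2

The Jordan structure of A has elementary divisors (x - 5)^2, (x - 5)^2. Arranging the block sizes at each eigenvalue in decreasing order and taking row products gives the invariant factors.

Invariant factors (smallest first, each dividing the next): (x - 5)^2, (x - 5)^2.

Check: the last factor (x - 5)^2 is the minimal polynomial, and the product (x - 5)^4 is the characteristic polynomial.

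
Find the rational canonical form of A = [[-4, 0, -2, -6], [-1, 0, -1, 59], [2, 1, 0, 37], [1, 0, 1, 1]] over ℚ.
R = [[-2, 0, 0, 0], [0, 0, 0, 60], [0, 1, 0, 32], [0, 0, 1, -1]]

The invariant factors of A (the non-unit diagonal entries of the Smith normal form of xI - A over ℚ[x]) are x + 2, (x - 6)(x + 2)(x + 5), each dividing the next. The characteristic polynomial is their product, (x - 6)(x + 2)^2(x + 5).

The rational canonical form is the block-diagonal matrix of companion matrices C(f_i):
R = [[-2, 0, 0, 0], [0, 0, 0, 60], [0, 1, 0, 32], [0, 0, 1, -1]].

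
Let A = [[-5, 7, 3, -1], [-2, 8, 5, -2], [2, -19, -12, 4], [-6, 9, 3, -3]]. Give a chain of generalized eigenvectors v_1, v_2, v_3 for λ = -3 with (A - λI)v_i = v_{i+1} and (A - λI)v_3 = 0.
We seek v_1 ∈ ker((A + 3I)^3) \ ker((A + 3I)^2), then set v_{i+1} = (A + 3I) v_i.

One such chain is v_1 = [[0, 0, 1, 2]]^T, v_2 = [[1, 1, -1, 3]]^T, v_3 = [[-1, -2, 4, 0]]^T. Check: (A + 3I) v_3 = [[0, 0, 0, 0]]^T = 0.

v_1 = [[0, 0, 1, 2]]^T, v_2 = [[1, 1, -1, 3]]^T, v_3 = [[-1, -2, 4, 0]]^T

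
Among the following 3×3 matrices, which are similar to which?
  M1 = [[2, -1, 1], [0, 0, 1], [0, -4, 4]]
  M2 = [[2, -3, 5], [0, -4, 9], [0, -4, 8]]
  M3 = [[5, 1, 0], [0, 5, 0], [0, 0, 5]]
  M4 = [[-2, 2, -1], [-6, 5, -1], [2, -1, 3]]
2 classes: {M1, M2, M4}, {M3}

Characteristic polynomials: χ_{M1} = (x - 2)^3, χ_{M2} = (x - 2)^3, χ_{M3} = (x - 5)^3, χ_{M4} = (x - 2)^3.

{M1, M2, M4}: invariant factors (x - 2)^3.

{M3}: invariant factors x - 5, (x - 5)^2.

Matrices are similar if and only if their invariant-factor lists agree; the partition into similarity classes is {M1, M2, M4}, {M3}.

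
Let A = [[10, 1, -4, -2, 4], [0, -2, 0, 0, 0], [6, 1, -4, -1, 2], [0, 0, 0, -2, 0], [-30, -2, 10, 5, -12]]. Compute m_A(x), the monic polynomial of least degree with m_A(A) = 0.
The characteristic polynomial factors as (x + 2)^5. The minimal polynomial is ∏(x - λ)^{k_λ} where k_λ is the size of the largest Jordan block at λ.

For λ = -2: rank(A + 2I) = 2, and the largest Jordan block has size 2 (the smallest k with rank((A + 2I)^k) = rank((A + 2I)^(k+1))).

So m_A(x) = (x + 2)^2.

m_A(x) = (x + 2)^2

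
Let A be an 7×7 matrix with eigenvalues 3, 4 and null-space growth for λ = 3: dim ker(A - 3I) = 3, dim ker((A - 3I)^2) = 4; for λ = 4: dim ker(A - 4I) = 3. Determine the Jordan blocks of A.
λ = 3: successive nullity increments [3, 1] count blocks of size ≥ k; block sizes are [2, 1, 1].
λ = 4: successive nullity increments [3] count blocks of size ≥ k; block sizes are [1, 1, 1].

Jordan blocks: (3, 2), (3, 1), (3, 1), (4, 1), (4, 1), (4, 1)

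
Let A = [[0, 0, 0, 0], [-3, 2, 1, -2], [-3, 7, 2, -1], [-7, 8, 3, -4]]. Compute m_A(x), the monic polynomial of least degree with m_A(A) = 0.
m_A(x) = x^3

The characteristic polynomial factors as x^4. The minimal polynomial is ∏(x - λ)^{k_λ} where k_λ is the size of the largest Jordan block at λ.

For λ = 0: rank(A) = 2, and the largest Jordan block has size 3 (the smallest k with rank(A^k) = rank(A^(k+1))).

So m_A(x) = x^3.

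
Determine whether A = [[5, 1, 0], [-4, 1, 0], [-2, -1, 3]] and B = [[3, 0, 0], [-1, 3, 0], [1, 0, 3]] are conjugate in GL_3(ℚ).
Yes.

Two matrices over a field are similar if and only if they have the same invariant factors.

Both A and B have characteristic polynomial (x - 3)^3 and minimal polynomial (x - 3)^2. Computing further, both have invariant factors x - 3, (x - 3)^2. Hence A and B are similar.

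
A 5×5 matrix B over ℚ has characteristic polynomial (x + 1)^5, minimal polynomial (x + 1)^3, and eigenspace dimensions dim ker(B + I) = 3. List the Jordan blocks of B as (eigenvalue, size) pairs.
λ = -1: algebraic multiplicity 5 (exponent in χ_B), largest block size 3 (exponent in m_B), 3 blocks (geometric multiplicity). These force block sizes [3, 1, 1].

Jordan blocks: (-1, 3), (-1, 1), (-1, 1)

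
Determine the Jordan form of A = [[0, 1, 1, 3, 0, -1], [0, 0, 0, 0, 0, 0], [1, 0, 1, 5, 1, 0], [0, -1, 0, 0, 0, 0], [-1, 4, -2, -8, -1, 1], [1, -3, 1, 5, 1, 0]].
J = [[0, 1, 0, 0, 0, 0], [0, 0, 0, 0, 0, 0], [0, 0, 0, 1, 0, 0], [0, 0, 0, 0, 0, 0], [0, 0, 0, 0, 0, 1], [0, 0, 0, 0, 0, 0]]

The characteristic polynomial is det(xI - A) = x^6, so the eigenvalues are 0 (algebraic multiplicity 6).

For λ = 0: rank(A) = 3, rank(A^2) = 0. The eigenspace has dimension 6 - 3 = 3, so there are 3 Jordan blocks; the rank sequence gives block sizes [2, 2, 2].

Assembling the blocks gives the Jordan form J above.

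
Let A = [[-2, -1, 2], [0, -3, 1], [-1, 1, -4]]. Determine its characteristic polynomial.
χ_A(x) = (x + 3)^3

xI - A = [[x + 2, 1, -2], [0, x + 3, -1], [1, -1, x + 4]].

Expanding det(xI - A) along the first row:
det(xI - A) = + (x + 2)·det([[x + 3, -1], [-1, x + 4]]) - (1)·det([[0, -1], [1, x + 4]]) + (-2)·det([[0, x + 3], [1, -1]]).

Evaluating gives χ_A(x) = x^3 + 9x^2 + 27x + 27 = (x + 3)^3.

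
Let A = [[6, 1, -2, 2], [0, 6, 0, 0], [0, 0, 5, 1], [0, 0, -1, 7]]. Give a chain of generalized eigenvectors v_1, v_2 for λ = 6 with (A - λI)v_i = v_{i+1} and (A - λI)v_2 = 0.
We seek v_1 ∈ ker((A - 6I)^2) \ ker(A - 6I), then set v_{i+1} = (A - 6I) v_i.

One such chain is v_1 = [[0, 1, 0, 0]]^T, v_2 = [[1, 0, 0, 0]]^T. Check: (A - 6I) v_2 = [[0, 0, 0, 0]]^T = 0.

v_1 = [[0, 1, 0, 0]]^T, v_2 = [[1, 0, 0, 0]]^T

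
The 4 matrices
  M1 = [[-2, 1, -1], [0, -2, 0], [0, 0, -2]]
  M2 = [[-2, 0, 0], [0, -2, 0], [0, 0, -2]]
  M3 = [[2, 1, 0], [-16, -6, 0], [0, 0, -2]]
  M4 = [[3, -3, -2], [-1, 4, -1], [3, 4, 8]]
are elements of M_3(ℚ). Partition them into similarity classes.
3 classes: {M1, M3}, {M2}, {M4}

Characteristic polynomials: χ_{M1} = (x + 2)^3, χ_{M2} = (x + 2)^3, χ_{M3} = (x + 2)^3, χ_{M4} = (x - 5)^3.

{M1, M3}: invariant factors x + 2, (x + 2)^2.

{M2}: invariant factors x + 2, x + 2, x + 2.

{M4}: invariant factors (x - 5)^3.

Matrices are similar if and only if their invariant-factor lists agree; the partition into similarity classes is {M1, M3}, {M2}, {M4}.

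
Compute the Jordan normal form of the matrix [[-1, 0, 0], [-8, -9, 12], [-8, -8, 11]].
The characteristic polynomial is det(xI - A) = (x - 3)(x + 1)^2, so the eigenvalues are -1 (algebraic multiplicity 2), 3 (algebraic multiplicity 1).

For λ = -1: rank(A + I) = 1. The eigenspace has dimension 3 - 1 = 2, so there are 2 Jordan blocks; the rank sequence gives block sizes [1, 1].

For λ = 3: algebraic multiplicity 1 gives one 1×1 block.

Assembling the blocks gives the Jordan form J above.

J = [[-1, 0, 0], [0, -1, 0], [0, 0, 3]]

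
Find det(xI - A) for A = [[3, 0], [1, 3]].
xI - A = [[x - 3, 0], [-1, x - 3]].

Expanding det(xI - A) along the first row:
det(xI - A) = + (x - 3)·det([[x - 3]]) - (0)·det([[-1]]).

Evaluating gives χ_A(x) = x^2 - 6x + 9 = (x - 3)^2.

χ_A(x) = (x - 3)^2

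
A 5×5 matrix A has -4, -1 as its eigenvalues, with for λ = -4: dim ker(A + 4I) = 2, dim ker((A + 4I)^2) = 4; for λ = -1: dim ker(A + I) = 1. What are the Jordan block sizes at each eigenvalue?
λ = -4: successive nullity increments [2, 2] count blocks of size ≥ k; block sizes are [2, 2].
λ = -1: successive nullity increments [1] count blocks of size ≥ k; block sizes are [1].

Jordan blocks: (-4, 2), (-4, 2), (-1, 1)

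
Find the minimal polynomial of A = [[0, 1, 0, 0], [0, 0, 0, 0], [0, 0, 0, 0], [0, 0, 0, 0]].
The characteristic polynomial factors as x^4. The minimal polynomial is ∏(x - λ)^{k_λ} where k_λ is the size of the largest Jordan block at λ.

For λ = 0: rank(A) = 1, and the largest Jordan block has size 2 (the smallest k with rank(A^k) = rank(A^(k+1))).

So m_A(x) = x^2.

m_A(x) = x^2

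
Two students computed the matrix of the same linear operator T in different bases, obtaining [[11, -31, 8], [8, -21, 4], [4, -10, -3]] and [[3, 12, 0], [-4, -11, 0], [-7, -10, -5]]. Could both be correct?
Two matrices over a field are similar if and only if they have the same invariant factors.

Both A and B have characteristic polynomial (x + 3)(x + 5)^2 and minimal polynomial (x + 3)(x + 5)^2. Computing further, both have invariant factors (x + 3)(x + 5)^2. Hence A and B are similar.

Yes.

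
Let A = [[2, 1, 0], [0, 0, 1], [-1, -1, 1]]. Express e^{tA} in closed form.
e^{tA} = [[(t^2/2 + t + 1)*e^{t}, t*e^{t}, t^2*e^{t}/2], [-t^2*e^{t}/2, (1 - t)*e^{t}, t*(2 - t)*e^{t}/2], [t*(-t - 2)*e^{t}/2, -t*e^{t}, (2 - t^2)*e^{t}/2]]

A has Jordan form J = [[1, 1, 0], [0, 1, 1], [0, 0, 1]] with A = PJP^{-1}, so e^{tA} = P e^{tJ} P^{-1}.

For a Jordan block J_k(λ), e^{tJ_k(λ)} = e^{λt} · (I + tN + t^2 N^2/2! + ... + t^{k-1} N^{k-1}/(k-1)!) where N is the nilpotent superdiagonal part.

Assembling the blocks and conjugating back gives the entries of e^{tA} as shown above.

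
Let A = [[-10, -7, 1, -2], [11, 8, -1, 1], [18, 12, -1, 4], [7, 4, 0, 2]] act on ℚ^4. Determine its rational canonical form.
The invariant factors of A (the non-unit diagonal entries of the Smith normal form of xI - A over ℚ[x]) are (x + 1)(x^3 - 3x + 3), each dividing the next. The characteristic polynomial is their product, (x + 1)(x^3 - 3x + 3).

The rational canonical form is the block-diagonal matrix of companion matrices C(f_i):
R = [[0, 0, 0, -3], [1, 0, 0, 0], [0, 1, 0, 3], [0, 0, 1, -1]].

Note the characteristic polynomial does not split into linear factors over ℚ, so A has no Jordan form over ℚ; the rational canonical form exists over any field.

R = [[0, 0, 0, -3], [1, 0, 0, 0], [0, 1, 0, 3], [0, 0, 1, -1]]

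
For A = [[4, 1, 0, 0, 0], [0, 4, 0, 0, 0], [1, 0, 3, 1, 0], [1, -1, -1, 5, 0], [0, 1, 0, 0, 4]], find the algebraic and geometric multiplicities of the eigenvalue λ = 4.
The characteristic polynomial is (x - 4)^5, so the factor x - 4 appears with exponent 5: the algebraic multiplicity is 5.

rank(A - 4I) = 2, so the eigenspace has dimension 5 - 2 = 3: the geometric multiplicity is 3.

Since 3 < 5, A is not diagonalizable.

algebraic multiplicity 5, geometric multiplicity 3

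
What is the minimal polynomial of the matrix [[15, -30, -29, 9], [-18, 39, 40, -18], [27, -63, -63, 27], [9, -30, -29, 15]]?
The characteristic polynomial factors as (x - 6)^2(x + 3)^2. The minimal polynomial is ∏(x - λ)^{k_λ} where k_λ is the size of the largest Jordan block at λ.

For λ = -3: rank(A + 3I) = 3, and the largest Jordan block has size 2 (the smallest k with rank((A + 3I)^k) = rank((A + 3I)^(k+1))).
For λ = 6: rank(A - 6I) = 2, and the largest Jordan block has size 1 (the smallest k with rank((A - 6I)^k) = rank((A - 6I)^(k+1))).

So m_A(x) = (x - 6)(x + 3)^2.

m_A(x) = (x - 6)(x + 3)^2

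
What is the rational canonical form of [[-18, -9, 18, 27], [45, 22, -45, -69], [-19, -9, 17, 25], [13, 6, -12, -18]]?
R = [[0, 0, 0, 9], [1, 0, 0, -6], [0, 1, 0, 1], [0, 0, 1, 3]]

The invariant factors of A (the non-unit diagonal entries of the Smith normal form of xI - A over ℚ[x]) are (x - 3)(x^3 - x + 3), each dividing the next. The characteristic polynomial is their product, (x - 3)(x^3 - x + 3).

The rational canonical form is the block-diagonal matrix of companion matrices C(f_i):
R = [[0, 0, 0, 9], [1, 0, 0, -6], [0, 1, 0, 1], [0, 0, 1, 3]].

Note the characteristic polynomial does not split into linear factors over ℚ, so A has no Jordan form over ℚ; the rational canonical form exists over any field.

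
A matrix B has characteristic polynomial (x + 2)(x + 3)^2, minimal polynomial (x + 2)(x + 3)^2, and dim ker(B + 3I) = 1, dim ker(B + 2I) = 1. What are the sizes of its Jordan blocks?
Jordan blocks: (-3, 2), (-2, 1)

λ = -3: algebraic multiplicity 2 (exponent in χ_B), largest block size 2 (exponent in m_B), 1 block (geometric multiplicity). This forces block sizes [2].
λ = -2: algebraic multiplicity 1 (exponent in χ_B), largest block size 1 (exponent in m_B), 1 block (geometric multiplicity). This forces block sizes [1].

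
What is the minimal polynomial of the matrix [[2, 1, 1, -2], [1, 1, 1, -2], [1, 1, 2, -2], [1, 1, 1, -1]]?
m_A(x) = (x - 1)^3

The characteristic polynomial factors as (x - 1)^4. The minimal polynomial is ∏(x - λ)^{k_λ} where k_λ is the size of the largest Jordan block at λ.

For λ = 1: rank(A - I) = 2, and the largest Jordan block has size 3 (the smallest k with rank((A - I)^k) = rank((A - I)^(k+1))).

So m_A(x) = (x - 1)^3.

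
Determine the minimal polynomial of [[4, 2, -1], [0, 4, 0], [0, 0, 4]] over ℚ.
The characteristic polynomial factors as (x - 4)^3. The minimal polynomial is ∏(x - λ)^{k_λ} where k_λ is the size of the largest Jordan block at λ.

For λ = 4: rank(A - 4I) = 1, and the largest Jordan block has size 2 (the smallest k with rank((A - 4I)^k) = rank((A - 4I)^(k+1))).

So m_A(x) = (x - 4)^2.

m_A(x) = (x - 4)^2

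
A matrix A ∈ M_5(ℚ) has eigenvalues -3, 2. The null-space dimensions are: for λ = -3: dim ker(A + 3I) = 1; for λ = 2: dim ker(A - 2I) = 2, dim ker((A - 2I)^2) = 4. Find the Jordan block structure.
λ = -3: successive nullity increments [1] count blocks of size ≥ k; block sizes are [1].
λ = 2: successive nullity increments [2, 2] count blocks of size ≥ k; block sizes are [2, 2].

Jordan blocks: (-3, 1), (2, 2), (2, 2)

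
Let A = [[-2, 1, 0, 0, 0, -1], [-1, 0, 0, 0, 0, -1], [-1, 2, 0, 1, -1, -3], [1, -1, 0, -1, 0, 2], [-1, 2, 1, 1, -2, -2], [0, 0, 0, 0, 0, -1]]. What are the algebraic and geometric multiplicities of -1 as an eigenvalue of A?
algebraic multiplicity 6, geometric multiplicity 3

The characteristic polynomial is (x + 1)^6, so the factor x + 1 appears with exponent 6: the algebraic multiplicity is 6.

rank(A + I) = 3, so the eigenspace has dimension 6 - 3 = 3: the geometric multiplicity is 3.

Since 3 < 6, A is not diagonalizable.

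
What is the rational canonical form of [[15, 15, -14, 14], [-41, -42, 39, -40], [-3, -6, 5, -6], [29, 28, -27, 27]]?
The invariant factors of A (the non-unit diagonal entries of the Smith normal form of xI - A over ℚ[x]) are (x - 5)(x^3 + 4), each dividing the next. The characteristic polynomial is their product, (x - 5)(x^3 + 4).

The rational canonical form is the block-diagonal matrix of companion matrices C(f_i):
R = [[0, 0, 0, 20], [1, 0, 0, -4], [0, 1, 0, 0], [0, 0, 1, 5]].

Note the characteristic polynomial does not split into linear factors over ℚ, so A has no Jordan form over ℚ; the rational canonical form exists over any field.

R = [[0, 0, 0, 20], [1, 0, 0, -4], [0, 1, 0, 0], [0, 0, 1, 5]]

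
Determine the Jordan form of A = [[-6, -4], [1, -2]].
The characteristic polynomial is det(xI - A) = (x + 4)^2, so the eigenvalues are -4 (algebraic multiplicity 2).

For λ = -4: rank(A + 4I) = 1, rank((A + 4I)^2) = 0. The eigenspace has dimension 2 - 1 = 1, so there is 1 Jordan block; the rank sequence gives block sizes [2].

Assembling the blocks gives the Jordan form J above.

J = [[-4, 1], [0, -4]]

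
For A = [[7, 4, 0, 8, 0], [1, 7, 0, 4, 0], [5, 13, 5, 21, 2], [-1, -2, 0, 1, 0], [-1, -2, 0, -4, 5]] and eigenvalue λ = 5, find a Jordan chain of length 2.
v_1 = [[-1, 1, -2, 0, -2]]^T, v_2 = [[2, 1, 4, -1, -1]]^T

We seek v_1 ∈ ker((A - 5I)^2) \ ker(A - 5I), then set v_{i+1} = (A - 5I) v_i.

One such chain is v_1 = [[-1, 1, -2, 0, -2]]^T, v_2 = [[2, 1, 4, -1, -1]]^T. Check: (A - 5I) v_2 = [[0, 0, 0, 0, 0]]^T = 0.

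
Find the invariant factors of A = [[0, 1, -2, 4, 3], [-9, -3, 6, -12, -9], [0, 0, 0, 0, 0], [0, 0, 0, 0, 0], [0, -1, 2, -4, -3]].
x, x, x(x + 3)^2

The Jordan structure of A has elementary divisors (x + 3)^2, x, x, x. Arranging the block sizes at each eigenvalue in decreasing order and taking row products gives the invariant factors.

Invariant factors (smallest first, each dividing the next): x, x, x(x + 3)^2.

Check: the last factor x(x + 3)^2 is the minimal polynomial, and the product x^3(x + 3)^2 is the characteristic polynomial.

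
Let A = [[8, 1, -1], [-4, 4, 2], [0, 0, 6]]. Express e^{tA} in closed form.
A has Jordan form J = [[6, 1, 0], [0, 6, 0], [0, 0, 6]] with A = PJP^{-1}, so e^{tA} = P e^{tJ} P^{-1}.

For a Jordan block J_k(λ), e^{tJ_k(λ)} = e^{λt} · (I + tN + t^2 N^2/2! + ... + t^{k-1} N^{k-1}/(k-1)!) where N is the nilpotent superdiagonal part.

Assembling the blocks and conjugating back gives the entries of e^{tA} as shown above.

e^{tA} = [[(2*t + 1)*e^{6*t}, t*e^{6*t}, -t*e^{6*t}], [-4*t*e^{6*t}, (1 - 2*t)*e^{6*t}, 2*t*e^{6*t}], [0, 0, e^{6*t}]]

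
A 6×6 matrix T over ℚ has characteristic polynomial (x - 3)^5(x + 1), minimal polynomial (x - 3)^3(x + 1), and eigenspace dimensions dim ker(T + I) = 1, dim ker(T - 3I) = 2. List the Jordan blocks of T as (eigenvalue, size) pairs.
λ = -1: algebraic multiplicity 1 (exponent in χ_T), largest block size 1 (exponent in m_T), 1 block (geometric multiplicity). This forces block sizes [1].
λ = 3: algebraic multiplicity 5 (exponent in χ_T), largest block size 3 (exponent in m_T), 2 blocks (geometric multiplicity). These force block sizes [3, 2].

Jordan blocks: (-1, 1), (3, 3), (3, 2)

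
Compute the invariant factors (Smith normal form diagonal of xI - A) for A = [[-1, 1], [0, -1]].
(x + 1)^2

The Jordan structure of A has elementary divisors (x + 1)^2. Arranging the block sizes at each eigenvalue in decreasing order and taking row products gives the invariant factors.

Invariant factors (smallest first, each dividing the next): (x + 1)^2.

Check: the last factor (x + 1)^2 is the minimal polynomial, and the product (x + 1)^2 is the characteristic polynomial.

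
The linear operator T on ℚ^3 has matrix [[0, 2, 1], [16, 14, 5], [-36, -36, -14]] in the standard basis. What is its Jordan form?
J = [[-2, 1, 0], [0, -2, 0], [0, 0, 4]]

The characteristic polynomial is det(xI - A) = (x - 4)(x + 2)^2, so the eigenvalues are -2 (algebraic multiplicity 2), 4 (algebraic multiplicity 1).

For λ = -2: rank(A + 2I) = 2, rank((A + 2I)^2) = 1. The eigenspace has dimension 3 - 2 = 1, so there is 1 Jordan block; the rank sequence gives block sizes [2].

For λ = 4: algebraic multiplicity 1 gives one 1×1 block.

Assembling the blocks gives the Jordan form J above.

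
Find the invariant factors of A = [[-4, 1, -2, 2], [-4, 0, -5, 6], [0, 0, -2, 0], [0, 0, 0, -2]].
The Jordan structure of A has elementary divisors (x + 2)^3, (x + 2). Arranging the block sizes at each eigenvalue in decreasing order and taking row products gives the invariant factors.

Invariant factors (smallest first, each dividing the next): x + 2, (x + 2)^3.

Check: the last factor (x + 2)^3 is the minimal polynomial, and the product (x + 2)^4 is the characteristic polynomial.

x + 2, (x + 2)^3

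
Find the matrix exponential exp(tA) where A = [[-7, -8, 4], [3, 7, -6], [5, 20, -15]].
A has Jordan form J = [[-5, 1, 0], [0, -5, 0], [0, 0, -5]] with A = PJP^{-1}, so e^{tA} = P e^{tJ} P^{-1}.

For a Jordan block J_k(λ), e^{tJ_k(λ)} = e^{λt} · (I + tN + t^2 N^2/2! + ... + t^{k-1} N^{k-1}/(k-1)!) where N is the nilpotent superdiagonal part.

Assembling the blocks and conjugating back gives the entries of e^{tA} as shown above.

e^{tA} = [[(1 - 2*t)*e^{-5*t}, -8*t*e^{-5*t}, 4*t*e^{-5*t}], [3*t*e^{-5*t}, (12*t + 1)*e^{-5*t}, -6*t*e^{-5*t}], [5*t*e^{-5*t}, 20*t*e^{-5*t}, (1 - 10*t)*e^{-5*t}]]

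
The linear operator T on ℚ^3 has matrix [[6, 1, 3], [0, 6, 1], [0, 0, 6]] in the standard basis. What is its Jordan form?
The characteristic polynomial is det(xI - A) = (x - 6)^3, so the eigenvalues are 6 (algebraic multiplicity 3).

For λ = 6: rank(A - 6I) = 2, rank((A - 6I)^2) = 1, rank((A - 6I)^3) = 0. The eigenspace has dimension 3 - 2 = 1, so there is 1 Jordan block; the rank sequence gives block sizes [3].

Assembling the blocks gives the Jordan form J above.

J = [[6, 1, 0], [0, 6, 1], [0, 0, 6]]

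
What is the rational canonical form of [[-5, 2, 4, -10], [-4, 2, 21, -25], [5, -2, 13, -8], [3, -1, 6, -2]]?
The invariant factors of A (the non-unit diagonal entries of the Smith normal form of xI - A over ℚ[x]) are (x^2 - 4x - 1)^2, each dividing the next. The characteristic polynomial is their product, (x^2 - 4x - 1)^2.

The rational canonical form is the block-diagonal matrix of companion matrices C(f_i):
R = [[0, 0, 0, -1], [1, 0, 0, -8], [0, 1, 0, -14], [0, 0, 1, 8]].

Note the characteristic polynomial does not split into linear factors over ℚ, so A has no Jordan form over ℚ; the rational canonical form exists over any field.

R = [[0, 0, 0, -1], [1, 0, 0, -8], [0, 1, 0, -14], [0, 0, 1, 8]]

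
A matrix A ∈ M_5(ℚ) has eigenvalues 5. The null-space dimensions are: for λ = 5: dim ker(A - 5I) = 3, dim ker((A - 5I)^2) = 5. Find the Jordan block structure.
Jordan blocks: (5, 2), (5, 2), (5, 1)

λ = 5: successive nullity increments [3, 2] count blocks of size ≥ k; block sizes are [2, 2, 1].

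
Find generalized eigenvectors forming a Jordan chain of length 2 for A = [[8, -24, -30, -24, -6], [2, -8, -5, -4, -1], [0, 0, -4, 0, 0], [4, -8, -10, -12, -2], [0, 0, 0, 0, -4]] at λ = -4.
v_1 = [[0, 1, -1, 0, 0]]^T, v_2 = [[6, 1, 0, 2, 0]]^T

We seek v_1 ∈ ker((A + 4I)^2) \ ker(A + 4I), then set v_{i+1} = (A + 4I) v_i.

One such chain is v_1 = [[0, 1, -1, 0, 0]]^T, v_2 = [[6, 1, 0, 2, 0]]^T. Check: (A + 4I) v_2 = [[0, 0, 0, 0, 0]]^T = 0.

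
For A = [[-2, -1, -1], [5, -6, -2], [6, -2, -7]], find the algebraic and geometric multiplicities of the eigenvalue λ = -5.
algebraic multiplicity 3, geometric multiplicity 1

The characteristic polynomial is (x + 5)^3, so the factor x + 5 appears with exponent 3: the algebraic multiplicity is 3.

rank(A + 5I) = 2, so the eigenspace has dimension 3 - 2 = 1: the geometric multiplicity is 1.

Since 1 < 3, A is not diagonalizable.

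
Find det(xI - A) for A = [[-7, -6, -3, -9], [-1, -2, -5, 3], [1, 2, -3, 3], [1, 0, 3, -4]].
χ_A(x) = (x + 4)^4

xI - A = [[x + 7, 6, 3, 9], [1, x + 2, 5, -3], [-1, -2, x + 3, -3], [-1, 0, -3, x + 4]].

Expanding det(xI - A) along the first row:
det(xI - A) = + (x + 7)·det([[x + 2, 5, -3], [-2, x + 3, -3], [0, -3, x + 4]]) - (6)·det([[1, 5, -3], [-1, x + 3, -3], [-1, -3, x + 4]]) + (3)·det([[1, x + 2, -3], [-1, -2, -3], [-1, 0, x + 4]]) - (9)·det([[1, x + 2, 5], [-1, -2, x + 3], [-1, 0, -3]]).

Evaluating gives χ_A(x) = x^4 + 16x^3 + 96x^2 + 256x + 256 = (x + 4)^4.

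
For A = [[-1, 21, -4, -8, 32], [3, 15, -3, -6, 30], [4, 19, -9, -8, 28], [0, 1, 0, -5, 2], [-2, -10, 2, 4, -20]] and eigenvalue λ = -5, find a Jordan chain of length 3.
We seek v_1 ∈ ker((A + 5I)^3) \ ker((A + 5I)^2), then set v_{i+1} = (A + 5I) v_i.

One such chain is v_1 = [[0, 0, 1, 0, 0]]^T, v_2 = [[-4, -3, -4, 0, 2]]^T, v_3 = [[1, 0, -1, 1, 0]]^T. Check: (A + 5I) v_3 = [[0, 0, 0, 0, 0]]^T = 0.

v_1 = [[0, 0, 1, 0, 0]]^T, v_2 = [[-4, -3, -4, 0, 2]]^T, v_3 = [[1, 0, -1, 1, 0]]^T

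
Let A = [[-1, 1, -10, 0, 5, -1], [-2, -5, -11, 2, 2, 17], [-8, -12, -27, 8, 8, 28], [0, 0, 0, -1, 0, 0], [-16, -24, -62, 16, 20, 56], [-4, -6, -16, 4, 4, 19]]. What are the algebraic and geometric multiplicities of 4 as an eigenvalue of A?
algebraic multiplicity 1, geometric multiplicity 1

The characteristic polynomial is (x - 5)(x - 4)(x + 1)^4, so the factor x - 4 appears with exponent 1: the algebraic multiplicity is 1.

rank(A - 4I) = 5, so the eigenspace has dimension 6 - 5 = 1: the geometric multiplicity is 1.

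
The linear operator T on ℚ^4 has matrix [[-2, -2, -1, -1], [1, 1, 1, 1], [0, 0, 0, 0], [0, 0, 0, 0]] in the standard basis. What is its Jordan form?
The characteristic polynomial is det(xI - A) = x^3(x + 1), so the eigenvalues are -1 (algebraic multiplicity 1), 0 (algebraic multiplicity 3).

For λ = -1: algebraic multiplicity 1 gives one 1×1 block.

For λ = 0: rank(A) = 2, rank(A^2) = 1. The eigenspace has dimension 4 - 2 = 2, so there are 2 Jordan blocks; the rank sequence gives block sizes [2, 1].

Assembling the blocks gives the Jordan form J above.

J = [[-1, 0, 0, 0], [0, 0, 1, 0], [0, 0, 0, 0], [0, 0, 0, 0]]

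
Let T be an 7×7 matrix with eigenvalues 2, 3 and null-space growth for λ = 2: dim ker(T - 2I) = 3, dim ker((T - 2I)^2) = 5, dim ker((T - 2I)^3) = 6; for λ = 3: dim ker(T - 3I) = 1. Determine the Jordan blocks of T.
λ = 2: successive nullity increments [3, 2, 1] count blocks of size ≥ k; block sizes are [3, 2, 1].
λ = 3: successive nullity increments [1] count blocks of size ≥ k; block sizes are [1].

Jordan blocks: (2, 3), (2, 2), (2, 1), (3, 1)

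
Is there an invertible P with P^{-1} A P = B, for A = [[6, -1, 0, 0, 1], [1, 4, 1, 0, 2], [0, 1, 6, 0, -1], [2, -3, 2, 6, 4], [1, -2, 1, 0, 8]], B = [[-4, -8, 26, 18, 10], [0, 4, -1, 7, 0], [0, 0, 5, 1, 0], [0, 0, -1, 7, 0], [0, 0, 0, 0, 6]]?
trace(A) = 30 but trace(B) = 18. The trace is a similarity invariant, so A and B are not similar.

No.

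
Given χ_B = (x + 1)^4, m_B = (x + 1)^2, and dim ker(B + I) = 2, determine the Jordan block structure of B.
λ = -1: algebraic multiplicity 4 (exponent in χ_B), largest block size 2 (exponent in m_B), 2 blocks (geometric multiplicity). These force block sizes [2, 2].

Jordan blocks: (-1, 2), (-1, 2)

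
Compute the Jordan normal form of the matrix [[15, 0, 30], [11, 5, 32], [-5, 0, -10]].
The characteristic polynomial is det(xI - A) = x(x - 5)^2, so the eigenvalues are 0 (algebraic multiplicity 1), 5 (algebraic multiplicity 2).

For λ = 0: algebraic multiplicity 1 gives one 1×1 block.

For λ = 5: rank(A - 5I) = 2, rank((A - 5I)^2) = 1. The eigenspace has dimension 3 - 2 = 1, so there is 1 Jordan block; the rank sequence gives block sizes [2].

Assembling the blocks gives the Jordan form J above.

J = [[0, 0, 0], [0, 5, 1], [0, 0, 5]]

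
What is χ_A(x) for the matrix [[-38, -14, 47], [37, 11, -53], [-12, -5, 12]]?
χ_A(x) = (x + 5)^3

xI - A = [[x + 38, 14, -47], [-37, x - 11, 53], [12, 5, x - 12]].

Expanding det(xI - A) along the first row:
det(xI - A) = + (x + 38)·det([[x - 11, 53], [5, x - 12]]) - (14)·det([[-37, 53], [12, x - 12]]) + (-47)·det([[-37, x - 11], [12, 5]]).

Evaluating gives χ_A(x) = x^3 + 15x^2 + 75x + 125 = (x + 5)^3.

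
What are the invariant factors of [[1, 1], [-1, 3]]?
(x - 2)^2

The Jordan structure of A has elementary divisors (x - 2)^2. Arranging the block sizes at each eigenvalue in decreasing order and taking row products gives the invariant factors.

Invariant factors (smallest first, each dividing the next): (x - 2)^2.

Check: the last factor (x - 2)^2 is the minimal polynomial, and the product (x - 2)^2 is the characteristic polynomial.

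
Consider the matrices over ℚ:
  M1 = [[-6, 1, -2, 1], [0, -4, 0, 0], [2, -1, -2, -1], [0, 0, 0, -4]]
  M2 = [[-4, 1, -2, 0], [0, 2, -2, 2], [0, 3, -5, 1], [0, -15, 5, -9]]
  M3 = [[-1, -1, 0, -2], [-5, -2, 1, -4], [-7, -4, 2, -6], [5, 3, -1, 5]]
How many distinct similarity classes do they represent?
Characteristic polynomials: χ_{M1} = (x + 4)^4, χ_{M2} = (x + 4)^4, χ_{M3} = (x - 1)^4.

{M1}: invariant factors x + 4, x + 4, (x + 4)^2.

{M2}: invariant factors (x + 4)^2, (x + 4)^2.

{M3}: invariant factors x - 1, (x - 1)^3.

Matrices are similar if and only if their invariant-factor lists agree; the partition into similarity classes is {M1}, {M2}, {M3}.

3 classes: {M1}, {M2}, {M3}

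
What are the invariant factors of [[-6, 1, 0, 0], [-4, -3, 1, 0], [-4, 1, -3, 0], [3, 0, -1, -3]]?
The Jordan structure of A has elementary divisors (x + 4)^3, (x + 3). Arranging the block sizes at each eigenvalue in decreasing order and taking row products gives the invariant factors.

Invariant factors (smallest first, each dividing the next): (x + 3)(x + 4)^3.

Check: the last factor (x + 3)(x + 4)^3 is the minimal polynomial, and the product (x + 3)(x + 4)^3 is the characteristic polynomial.

(x + 3)(x + 4)^3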